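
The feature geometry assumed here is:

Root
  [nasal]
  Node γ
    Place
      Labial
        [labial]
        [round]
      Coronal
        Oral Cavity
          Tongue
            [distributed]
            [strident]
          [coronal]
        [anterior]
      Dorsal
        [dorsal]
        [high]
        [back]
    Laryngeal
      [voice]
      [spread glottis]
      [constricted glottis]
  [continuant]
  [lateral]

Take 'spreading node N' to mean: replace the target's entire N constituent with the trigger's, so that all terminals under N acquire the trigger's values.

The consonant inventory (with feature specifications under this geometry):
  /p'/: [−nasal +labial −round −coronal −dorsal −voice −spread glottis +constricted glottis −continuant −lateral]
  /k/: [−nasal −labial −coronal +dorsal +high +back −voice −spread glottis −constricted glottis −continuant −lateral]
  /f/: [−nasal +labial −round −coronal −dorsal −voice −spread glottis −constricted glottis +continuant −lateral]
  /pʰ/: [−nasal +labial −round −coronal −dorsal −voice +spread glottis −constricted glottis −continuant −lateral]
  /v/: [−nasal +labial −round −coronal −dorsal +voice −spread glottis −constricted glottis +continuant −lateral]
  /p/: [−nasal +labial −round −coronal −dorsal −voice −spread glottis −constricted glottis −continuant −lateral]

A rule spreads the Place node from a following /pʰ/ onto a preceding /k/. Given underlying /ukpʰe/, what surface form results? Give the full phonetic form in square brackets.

[uppʰe]

Terminals under Place in this geometry: [labial], [round], [distributed], [strident], [coronal], [anterior], [dorsal], [high], [back].
Spreading Place from /pʰ/ onto /k/ replaces those values with /pʰ/'s: [+labial], [−round], [−coronal], [−dorsal]. Features outside Place ([nasal], [voice], [spread glottis], …) stay as in /k/.
Among the inventory, only /p/ has exactly this specification, giving the surface form [uppʰe].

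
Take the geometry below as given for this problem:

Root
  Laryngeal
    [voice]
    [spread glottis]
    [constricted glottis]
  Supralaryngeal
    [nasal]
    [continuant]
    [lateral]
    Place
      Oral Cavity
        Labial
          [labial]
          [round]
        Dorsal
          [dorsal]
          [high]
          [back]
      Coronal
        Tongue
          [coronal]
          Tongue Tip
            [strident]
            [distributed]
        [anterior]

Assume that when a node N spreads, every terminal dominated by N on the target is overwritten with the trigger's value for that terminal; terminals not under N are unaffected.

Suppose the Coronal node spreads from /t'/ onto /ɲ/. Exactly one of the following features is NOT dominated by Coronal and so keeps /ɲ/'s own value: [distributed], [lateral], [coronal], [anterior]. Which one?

Coronal dominates exactly [coronal], [strident], [distributed], [anterior].
Of the listed options, [anterior], [coronal], [distributed] are among these and would be overwritten by spreading Coronal.
But [lateral] is a dependent of Supralaryngeal, outside Coronal; it is therefore untouched by the spreading.

[lateral]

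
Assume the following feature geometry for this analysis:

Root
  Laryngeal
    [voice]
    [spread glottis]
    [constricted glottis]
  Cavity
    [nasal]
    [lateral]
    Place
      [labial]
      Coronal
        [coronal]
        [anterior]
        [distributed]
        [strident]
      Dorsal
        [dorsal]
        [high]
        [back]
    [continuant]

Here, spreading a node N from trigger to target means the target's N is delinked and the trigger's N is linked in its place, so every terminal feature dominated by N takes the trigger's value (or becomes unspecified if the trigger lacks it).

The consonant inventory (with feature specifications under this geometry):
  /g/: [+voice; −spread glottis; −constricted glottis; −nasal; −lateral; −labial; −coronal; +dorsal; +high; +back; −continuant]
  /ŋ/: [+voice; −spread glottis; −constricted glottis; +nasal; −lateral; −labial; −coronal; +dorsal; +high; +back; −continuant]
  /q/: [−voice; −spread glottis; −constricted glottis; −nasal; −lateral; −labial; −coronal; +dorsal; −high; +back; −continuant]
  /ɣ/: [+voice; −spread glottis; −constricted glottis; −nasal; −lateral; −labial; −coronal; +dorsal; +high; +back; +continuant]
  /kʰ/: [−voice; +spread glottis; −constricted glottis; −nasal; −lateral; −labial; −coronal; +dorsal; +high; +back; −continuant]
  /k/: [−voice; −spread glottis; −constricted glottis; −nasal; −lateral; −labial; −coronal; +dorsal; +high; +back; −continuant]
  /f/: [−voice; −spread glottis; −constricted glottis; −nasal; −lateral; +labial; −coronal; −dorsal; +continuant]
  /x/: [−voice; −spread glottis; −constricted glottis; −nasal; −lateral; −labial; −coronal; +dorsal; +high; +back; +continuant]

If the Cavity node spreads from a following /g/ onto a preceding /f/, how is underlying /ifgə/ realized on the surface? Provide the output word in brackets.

Terminals under Cavity in this geometry: [nasal], [lateral], [labial], [coronal], [anterior], [distributed], [strident], [dorsal], [high], [back], [continuant].
Spreading Cavity from /g/ onto /f/ replaces those values with /g/'s: [−nasal], [−lateral], [−labial], [−coronal], [+dorsal], [+high], [+back], [−continuant]. Features outside Cavity ([voice], [spread glottis], [constricted glottis]) stay as in /f/.
The resulting bundle matches /k/ in the inventory; substituting it for /f/ gives [ikgə].

[ikgə]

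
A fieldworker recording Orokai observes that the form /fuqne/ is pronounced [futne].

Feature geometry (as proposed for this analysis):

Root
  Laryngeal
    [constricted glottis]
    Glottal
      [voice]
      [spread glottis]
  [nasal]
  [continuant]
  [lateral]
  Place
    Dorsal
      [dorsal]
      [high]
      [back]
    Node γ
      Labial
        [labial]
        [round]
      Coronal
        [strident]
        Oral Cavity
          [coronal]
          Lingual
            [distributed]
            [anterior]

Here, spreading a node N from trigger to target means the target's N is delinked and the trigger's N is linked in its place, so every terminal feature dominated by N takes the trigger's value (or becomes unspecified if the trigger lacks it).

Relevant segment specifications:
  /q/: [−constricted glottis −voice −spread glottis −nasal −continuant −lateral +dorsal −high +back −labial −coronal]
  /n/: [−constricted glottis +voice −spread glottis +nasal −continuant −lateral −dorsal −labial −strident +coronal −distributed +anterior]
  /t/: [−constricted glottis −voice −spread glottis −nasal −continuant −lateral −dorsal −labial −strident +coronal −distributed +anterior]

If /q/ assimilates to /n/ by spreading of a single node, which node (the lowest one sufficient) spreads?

/q/ and [t] differ in [coronal], [anterior], [distributed], [strident], [dorsal], [high], [back]; every other specified feature is identical.
Tracing each changed feature up the tree, the paths first meet at Place; any lower node misses at least one of them.
If Place spreads, every terminal under it takes /n/'s value, producing [t] as observed.
Had Root spread, [nasal], [voice] would have taken /n/'s values; they stay as in /q/, confirming the spreading constituent is exactly Place.

Place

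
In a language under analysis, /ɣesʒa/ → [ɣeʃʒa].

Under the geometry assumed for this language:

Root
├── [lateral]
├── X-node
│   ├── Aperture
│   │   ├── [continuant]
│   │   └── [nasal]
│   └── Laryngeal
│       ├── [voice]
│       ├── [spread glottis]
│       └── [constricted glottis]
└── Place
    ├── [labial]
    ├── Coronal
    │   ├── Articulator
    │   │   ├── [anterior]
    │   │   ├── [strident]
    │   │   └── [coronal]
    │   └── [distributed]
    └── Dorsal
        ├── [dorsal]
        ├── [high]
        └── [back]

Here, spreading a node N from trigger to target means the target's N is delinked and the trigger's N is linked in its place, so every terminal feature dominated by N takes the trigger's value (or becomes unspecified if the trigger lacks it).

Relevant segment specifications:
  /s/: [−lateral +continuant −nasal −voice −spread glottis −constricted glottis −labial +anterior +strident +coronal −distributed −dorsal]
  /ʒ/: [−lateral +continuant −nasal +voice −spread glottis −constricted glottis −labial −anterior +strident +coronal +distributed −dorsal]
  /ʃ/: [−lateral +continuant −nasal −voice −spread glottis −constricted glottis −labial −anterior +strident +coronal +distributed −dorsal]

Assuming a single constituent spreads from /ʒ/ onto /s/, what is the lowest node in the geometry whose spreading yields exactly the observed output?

/s/ and [ʃ] differ in [anterior], [distributed]; every other specified feature is identical.
The smallest constituent containing every changed terminal is Coronal — each of its daughters lacks at least one of the affected features.
Spreading Coronal from /ʒ/ overwrites each of those terminals with /ʒ/'s values, yielding exactly [ʃ].
[voice] stays as in /s/ although /ʒ/ differs there, so no node dominating it spread; among the remaining candidates Coronal is the lowest that derives the output.

Coronal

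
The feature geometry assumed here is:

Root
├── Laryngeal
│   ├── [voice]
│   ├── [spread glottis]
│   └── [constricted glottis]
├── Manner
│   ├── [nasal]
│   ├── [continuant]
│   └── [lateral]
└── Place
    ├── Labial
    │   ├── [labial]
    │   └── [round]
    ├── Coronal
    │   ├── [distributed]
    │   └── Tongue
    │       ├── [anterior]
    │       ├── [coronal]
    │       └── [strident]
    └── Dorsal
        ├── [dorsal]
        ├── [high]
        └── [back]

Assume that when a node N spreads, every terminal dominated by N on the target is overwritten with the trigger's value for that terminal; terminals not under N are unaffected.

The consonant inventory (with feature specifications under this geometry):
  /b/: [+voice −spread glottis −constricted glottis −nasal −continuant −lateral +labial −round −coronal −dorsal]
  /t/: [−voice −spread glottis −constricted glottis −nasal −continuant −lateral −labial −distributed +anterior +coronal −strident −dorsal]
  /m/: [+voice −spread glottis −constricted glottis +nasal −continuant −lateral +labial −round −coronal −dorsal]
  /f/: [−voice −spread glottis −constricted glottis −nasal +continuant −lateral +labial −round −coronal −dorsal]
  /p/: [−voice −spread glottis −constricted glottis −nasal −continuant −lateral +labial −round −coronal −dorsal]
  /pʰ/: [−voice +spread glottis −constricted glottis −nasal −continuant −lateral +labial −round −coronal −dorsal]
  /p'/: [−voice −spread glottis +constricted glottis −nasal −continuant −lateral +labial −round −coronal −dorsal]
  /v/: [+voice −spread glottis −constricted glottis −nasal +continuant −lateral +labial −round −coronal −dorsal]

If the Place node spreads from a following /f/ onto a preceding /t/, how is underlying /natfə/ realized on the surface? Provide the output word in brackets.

Place immediately or transitively dominates [labial], [round], [distributed], [anterior], [coronal], [strident], [dorsal], [high], [back].
Spreading Place from /f/ onto /t/ replaces those values with /f/'s: [+labial], [−round], [−coronal], [−dorsal]. Features outside Place ([voice], [spread glottis], [constricted glottis], …) stay as in /t/.
The resulting bundle matches /p/ in the inventory; substituting it for /t/ gives [napfə].

[napfə]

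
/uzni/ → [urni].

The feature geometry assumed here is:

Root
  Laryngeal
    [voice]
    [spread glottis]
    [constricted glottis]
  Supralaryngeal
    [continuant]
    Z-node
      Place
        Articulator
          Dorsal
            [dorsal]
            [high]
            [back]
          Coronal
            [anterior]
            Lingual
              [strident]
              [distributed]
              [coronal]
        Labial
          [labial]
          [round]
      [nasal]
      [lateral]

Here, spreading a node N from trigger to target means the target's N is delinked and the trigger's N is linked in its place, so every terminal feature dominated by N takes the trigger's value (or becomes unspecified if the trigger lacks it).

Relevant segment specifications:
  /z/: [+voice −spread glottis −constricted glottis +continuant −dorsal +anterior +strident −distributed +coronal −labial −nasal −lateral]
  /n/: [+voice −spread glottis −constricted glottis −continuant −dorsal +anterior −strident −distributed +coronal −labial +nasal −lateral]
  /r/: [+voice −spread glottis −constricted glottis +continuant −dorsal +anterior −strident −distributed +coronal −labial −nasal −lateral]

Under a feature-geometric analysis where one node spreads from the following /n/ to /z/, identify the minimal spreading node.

[strident]

Feature comparison: [strident] differs between /z/ and [r]; the remaining terminals match.
Only a single terminal changes, and /n/ supplies the new value, so [strident] itself is the minimal spreading constituent.
Features on which the two segments disagree outside [strident], such as [continuant], [nasal], are unchanged — nothing dominating them spread, and [strident] is the minimal sufficient constituent.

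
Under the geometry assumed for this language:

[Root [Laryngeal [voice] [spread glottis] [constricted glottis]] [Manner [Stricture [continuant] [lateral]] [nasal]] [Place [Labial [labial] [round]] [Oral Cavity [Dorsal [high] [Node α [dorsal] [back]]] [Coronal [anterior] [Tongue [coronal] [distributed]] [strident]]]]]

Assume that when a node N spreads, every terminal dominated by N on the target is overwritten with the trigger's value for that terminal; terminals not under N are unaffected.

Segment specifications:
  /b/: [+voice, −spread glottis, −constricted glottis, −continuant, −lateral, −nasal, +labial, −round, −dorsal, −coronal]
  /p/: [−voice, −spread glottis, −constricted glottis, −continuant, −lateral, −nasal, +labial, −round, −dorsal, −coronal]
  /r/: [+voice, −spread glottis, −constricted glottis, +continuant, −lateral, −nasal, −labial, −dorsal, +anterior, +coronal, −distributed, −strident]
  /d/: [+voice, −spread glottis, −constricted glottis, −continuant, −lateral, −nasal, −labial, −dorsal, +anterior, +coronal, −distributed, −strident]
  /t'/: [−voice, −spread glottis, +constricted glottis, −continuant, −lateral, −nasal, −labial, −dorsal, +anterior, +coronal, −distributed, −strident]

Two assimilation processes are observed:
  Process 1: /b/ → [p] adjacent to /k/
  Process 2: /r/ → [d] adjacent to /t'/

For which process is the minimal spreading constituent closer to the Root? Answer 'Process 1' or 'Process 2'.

Process 1

Process 1 alters [voice]; the lowest dominating node is [voice] (depth 2 from Root).
Process 2 alters [continuant]; the lowest dominating node is [continuant] (depth 3 from Root).
[voice] (depth 2) sits above [continuant] (depth 3), making Process 1 the one with the higher spreading node.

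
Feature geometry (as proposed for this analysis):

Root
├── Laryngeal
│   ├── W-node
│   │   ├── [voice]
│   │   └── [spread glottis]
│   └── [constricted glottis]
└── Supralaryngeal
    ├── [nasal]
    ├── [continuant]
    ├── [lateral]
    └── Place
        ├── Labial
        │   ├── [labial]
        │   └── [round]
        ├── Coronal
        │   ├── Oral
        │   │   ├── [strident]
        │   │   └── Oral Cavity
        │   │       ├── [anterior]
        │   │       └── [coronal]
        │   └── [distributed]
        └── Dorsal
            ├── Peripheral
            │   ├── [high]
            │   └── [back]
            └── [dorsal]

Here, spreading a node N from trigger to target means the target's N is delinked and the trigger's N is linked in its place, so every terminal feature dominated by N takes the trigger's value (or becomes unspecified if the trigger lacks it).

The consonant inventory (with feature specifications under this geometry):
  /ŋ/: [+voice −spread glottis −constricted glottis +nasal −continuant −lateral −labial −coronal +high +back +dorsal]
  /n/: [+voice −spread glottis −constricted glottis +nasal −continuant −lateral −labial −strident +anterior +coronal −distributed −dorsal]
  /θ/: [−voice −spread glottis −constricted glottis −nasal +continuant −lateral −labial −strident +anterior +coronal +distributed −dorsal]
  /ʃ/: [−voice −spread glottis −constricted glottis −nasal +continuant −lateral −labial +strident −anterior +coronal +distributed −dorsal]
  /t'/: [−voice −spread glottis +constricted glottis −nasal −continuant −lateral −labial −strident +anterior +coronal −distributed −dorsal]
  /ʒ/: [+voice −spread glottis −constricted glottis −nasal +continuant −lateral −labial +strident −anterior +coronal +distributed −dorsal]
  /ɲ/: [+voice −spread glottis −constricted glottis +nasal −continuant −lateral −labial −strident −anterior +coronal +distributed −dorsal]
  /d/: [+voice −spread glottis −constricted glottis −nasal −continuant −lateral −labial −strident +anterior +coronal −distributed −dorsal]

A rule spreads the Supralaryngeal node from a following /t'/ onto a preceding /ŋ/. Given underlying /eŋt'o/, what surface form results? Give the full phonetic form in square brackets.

The Supralaryngeal node dominates the terminals [nasal], [continuant], [lateral], [labial], [round], [strident], [anterior], [coronal], [distributed], [high], [back], [dorsal].
The target acquires /t'/'s values for everything under Supralaryngeal — [−nasal], [−continuant], [−lateral], [−labial], [−strident], [+anterior], [+coronal], [−distributed], [−dorsal] — while keeping its own [voice], [spread glottis], [constricted glottis].
This feature bundle is that of [d], so /eŋt'o/ surfaces as [edt'o].

[edt'o]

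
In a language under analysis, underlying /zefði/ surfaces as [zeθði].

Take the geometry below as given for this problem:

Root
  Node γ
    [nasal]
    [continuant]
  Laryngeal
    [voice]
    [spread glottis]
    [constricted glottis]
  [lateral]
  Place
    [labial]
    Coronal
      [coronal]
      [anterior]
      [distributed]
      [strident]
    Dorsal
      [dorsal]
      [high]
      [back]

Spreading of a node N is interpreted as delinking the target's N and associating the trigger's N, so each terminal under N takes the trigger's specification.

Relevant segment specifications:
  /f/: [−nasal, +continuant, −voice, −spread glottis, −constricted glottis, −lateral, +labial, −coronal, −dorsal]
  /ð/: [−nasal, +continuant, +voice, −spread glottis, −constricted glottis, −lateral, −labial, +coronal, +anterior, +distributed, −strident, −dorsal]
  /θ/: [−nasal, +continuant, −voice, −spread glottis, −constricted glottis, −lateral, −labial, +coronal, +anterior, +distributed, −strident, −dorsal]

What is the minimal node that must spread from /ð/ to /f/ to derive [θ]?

Place

Feature comparison: [labial], [coronal], [anterior], [distributed], [strident] differ between /f/ and [θ]; the remaining terminals match.
In this geometry the lowest node dominating all of them is Place: every daughter of Place dominates only a proper subset, so no lower node suffices.
Delinking /f/'s Place and associating /ð/'s Place gives precisely the feature bundle of [θ].
Had Root spread, [voice] would have taken /ð/'s value; it stays as in /f/, confirming the spreading constituent is exactly Place.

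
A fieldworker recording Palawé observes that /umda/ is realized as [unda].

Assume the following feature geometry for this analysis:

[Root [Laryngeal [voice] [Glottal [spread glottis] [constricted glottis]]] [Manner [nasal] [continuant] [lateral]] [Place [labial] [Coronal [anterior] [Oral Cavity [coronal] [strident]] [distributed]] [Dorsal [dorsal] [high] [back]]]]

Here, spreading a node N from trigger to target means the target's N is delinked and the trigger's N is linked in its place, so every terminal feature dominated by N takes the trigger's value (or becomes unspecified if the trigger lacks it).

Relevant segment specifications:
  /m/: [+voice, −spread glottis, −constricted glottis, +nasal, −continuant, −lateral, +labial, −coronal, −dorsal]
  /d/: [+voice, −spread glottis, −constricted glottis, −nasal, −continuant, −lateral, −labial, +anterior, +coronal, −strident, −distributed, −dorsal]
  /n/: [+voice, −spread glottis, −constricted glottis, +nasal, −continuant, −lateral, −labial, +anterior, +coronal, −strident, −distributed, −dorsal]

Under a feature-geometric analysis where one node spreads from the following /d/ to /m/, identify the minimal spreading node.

Place

Feature comparison: [labial], [coronal], [anterior], [distributed], [strident] differ between /m/ and [n]; the remaining terminals match.
These terminals are all dominated by Place, and no proper subconstituent of Place covers them all; Place is their lowest common ancestor.
If Place spreads, every terminal under it takes /d/'s value, producing [n] as observed.
Since [nasal] is preserved even though /d/ disagrees there, no node above Place spread.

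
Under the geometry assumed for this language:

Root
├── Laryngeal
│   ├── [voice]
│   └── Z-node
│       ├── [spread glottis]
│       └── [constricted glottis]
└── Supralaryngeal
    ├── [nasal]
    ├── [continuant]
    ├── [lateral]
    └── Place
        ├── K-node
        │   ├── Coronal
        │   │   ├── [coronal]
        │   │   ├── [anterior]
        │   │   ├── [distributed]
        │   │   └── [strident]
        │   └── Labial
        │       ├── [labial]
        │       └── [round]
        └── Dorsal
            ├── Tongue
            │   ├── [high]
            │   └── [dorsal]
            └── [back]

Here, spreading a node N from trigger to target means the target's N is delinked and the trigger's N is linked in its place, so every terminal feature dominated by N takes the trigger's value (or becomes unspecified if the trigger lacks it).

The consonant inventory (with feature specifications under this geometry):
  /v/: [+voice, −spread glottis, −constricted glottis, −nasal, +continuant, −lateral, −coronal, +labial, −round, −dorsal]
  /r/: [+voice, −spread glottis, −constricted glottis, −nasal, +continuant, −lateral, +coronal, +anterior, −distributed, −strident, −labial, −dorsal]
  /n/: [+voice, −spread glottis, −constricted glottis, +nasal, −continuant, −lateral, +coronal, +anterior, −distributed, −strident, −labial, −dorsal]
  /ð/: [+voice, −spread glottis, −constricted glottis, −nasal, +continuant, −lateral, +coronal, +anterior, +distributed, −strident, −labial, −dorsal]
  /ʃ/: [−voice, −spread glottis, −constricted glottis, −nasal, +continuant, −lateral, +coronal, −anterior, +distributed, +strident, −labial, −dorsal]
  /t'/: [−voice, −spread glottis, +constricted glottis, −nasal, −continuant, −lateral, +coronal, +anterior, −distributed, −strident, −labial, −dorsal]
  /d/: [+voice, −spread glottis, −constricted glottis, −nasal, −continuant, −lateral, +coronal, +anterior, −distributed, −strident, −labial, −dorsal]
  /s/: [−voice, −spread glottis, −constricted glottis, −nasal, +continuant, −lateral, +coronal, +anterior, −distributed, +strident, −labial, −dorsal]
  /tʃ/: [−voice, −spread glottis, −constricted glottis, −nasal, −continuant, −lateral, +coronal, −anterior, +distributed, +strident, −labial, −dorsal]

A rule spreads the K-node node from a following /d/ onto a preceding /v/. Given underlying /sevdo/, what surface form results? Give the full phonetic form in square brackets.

The K-node node dominates the terminals [coronal], [anterior], [distributed], [strident], [labial], [round].
After delinking /v/'s K-node and linking /d/'s, the affected terminals become [+coronal], [+anterior], [−distributed], [−strident], [−labial]; [voice], [spread glottis], [constricted glottis], … (outside K-node) are retained from /v/.
Among the inventory, only /r/ has exactly this specification, giving the surface form [serdo].

[serdo]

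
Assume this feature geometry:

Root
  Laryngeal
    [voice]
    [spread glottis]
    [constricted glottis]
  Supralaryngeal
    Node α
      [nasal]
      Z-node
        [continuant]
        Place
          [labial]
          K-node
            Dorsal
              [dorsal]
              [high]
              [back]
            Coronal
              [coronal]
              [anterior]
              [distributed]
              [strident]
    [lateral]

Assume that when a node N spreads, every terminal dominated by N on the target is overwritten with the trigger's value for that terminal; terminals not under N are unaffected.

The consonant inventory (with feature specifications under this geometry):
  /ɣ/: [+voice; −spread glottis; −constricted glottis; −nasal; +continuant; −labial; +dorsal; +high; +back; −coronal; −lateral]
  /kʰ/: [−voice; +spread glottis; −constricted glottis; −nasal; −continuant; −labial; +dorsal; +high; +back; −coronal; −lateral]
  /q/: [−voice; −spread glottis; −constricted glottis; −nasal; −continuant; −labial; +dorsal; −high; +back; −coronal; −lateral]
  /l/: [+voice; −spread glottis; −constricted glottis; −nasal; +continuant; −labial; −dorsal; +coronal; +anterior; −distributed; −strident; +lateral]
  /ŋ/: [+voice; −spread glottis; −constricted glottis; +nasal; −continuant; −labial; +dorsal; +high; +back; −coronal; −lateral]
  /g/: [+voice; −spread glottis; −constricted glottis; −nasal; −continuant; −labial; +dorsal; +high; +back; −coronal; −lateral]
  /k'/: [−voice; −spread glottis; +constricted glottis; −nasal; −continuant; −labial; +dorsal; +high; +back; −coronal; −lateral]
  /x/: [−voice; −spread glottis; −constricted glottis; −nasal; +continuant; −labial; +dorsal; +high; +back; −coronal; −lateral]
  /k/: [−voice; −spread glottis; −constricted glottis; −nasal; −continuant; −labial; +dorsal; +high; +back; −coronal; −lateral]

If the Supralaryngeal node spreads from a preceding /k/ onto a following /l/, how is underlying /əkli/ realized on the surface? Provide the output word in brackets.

The Supralaryngeal node dominates the terminals [nasal], [continuant], [labial], [dorsal], [high], [back], [coronal], [anterior], [distributed], [strident], [lateral].
Spreading Supralaryngeal from /k/ onto /l/ replaces those values with /k/'s: [−nasal], [−continuant], [−labial], [+dorsal], [+high], [+back], [−coronal], [−lateral]. Features outside Supralaryngeal ([voice], [spread glottis], [constricted glottis]) stay as in /l/.
This feature bundle is that of [g], so /əkli/ surfaces as [əkgi].

[əkgi]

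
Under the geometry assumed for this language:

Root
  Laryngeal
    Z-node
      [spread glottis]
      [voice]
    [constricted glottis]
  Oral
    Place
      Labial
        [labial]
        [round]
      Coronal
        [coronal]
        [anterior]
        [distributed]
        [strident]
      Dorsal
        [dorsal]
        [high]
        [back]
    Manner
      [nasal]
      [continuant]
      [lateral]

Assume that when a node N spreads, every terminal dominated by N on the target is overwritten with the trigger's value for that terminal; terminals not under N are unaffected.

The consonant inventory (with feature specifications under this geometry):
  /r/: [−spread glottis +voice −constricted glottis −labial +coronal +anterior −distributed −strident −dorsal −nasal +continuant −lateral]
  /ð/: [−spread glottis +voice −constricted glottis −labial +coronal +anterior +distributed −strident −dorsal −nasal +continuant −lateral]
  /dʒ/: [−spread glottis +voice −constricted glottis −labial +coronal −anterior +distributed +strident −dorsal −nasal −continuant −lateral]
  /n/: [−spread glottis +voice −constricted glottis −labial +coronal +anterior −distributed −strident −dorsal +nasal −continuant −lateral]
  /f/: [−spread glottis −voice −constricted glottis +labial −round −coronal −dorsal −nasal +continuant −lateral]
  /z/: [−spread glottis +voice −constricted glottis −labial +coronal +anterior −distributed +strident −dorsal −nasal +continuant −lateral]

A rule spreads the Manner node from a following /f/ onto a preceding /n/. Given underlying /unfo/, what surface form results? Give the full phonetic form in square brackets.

[urfo]

Manner immediately or transitively dominates [nasal], [continuant], [lateral].
The target acquires /f/'s values for everything under Manner — [−nasal], [+continuant], [−lateral] — while keeping its own [spread glottis], [voice], [constricted glottis], ….
Among the inventory, only /r/ has exactly this specification, giving the surface form [urfo].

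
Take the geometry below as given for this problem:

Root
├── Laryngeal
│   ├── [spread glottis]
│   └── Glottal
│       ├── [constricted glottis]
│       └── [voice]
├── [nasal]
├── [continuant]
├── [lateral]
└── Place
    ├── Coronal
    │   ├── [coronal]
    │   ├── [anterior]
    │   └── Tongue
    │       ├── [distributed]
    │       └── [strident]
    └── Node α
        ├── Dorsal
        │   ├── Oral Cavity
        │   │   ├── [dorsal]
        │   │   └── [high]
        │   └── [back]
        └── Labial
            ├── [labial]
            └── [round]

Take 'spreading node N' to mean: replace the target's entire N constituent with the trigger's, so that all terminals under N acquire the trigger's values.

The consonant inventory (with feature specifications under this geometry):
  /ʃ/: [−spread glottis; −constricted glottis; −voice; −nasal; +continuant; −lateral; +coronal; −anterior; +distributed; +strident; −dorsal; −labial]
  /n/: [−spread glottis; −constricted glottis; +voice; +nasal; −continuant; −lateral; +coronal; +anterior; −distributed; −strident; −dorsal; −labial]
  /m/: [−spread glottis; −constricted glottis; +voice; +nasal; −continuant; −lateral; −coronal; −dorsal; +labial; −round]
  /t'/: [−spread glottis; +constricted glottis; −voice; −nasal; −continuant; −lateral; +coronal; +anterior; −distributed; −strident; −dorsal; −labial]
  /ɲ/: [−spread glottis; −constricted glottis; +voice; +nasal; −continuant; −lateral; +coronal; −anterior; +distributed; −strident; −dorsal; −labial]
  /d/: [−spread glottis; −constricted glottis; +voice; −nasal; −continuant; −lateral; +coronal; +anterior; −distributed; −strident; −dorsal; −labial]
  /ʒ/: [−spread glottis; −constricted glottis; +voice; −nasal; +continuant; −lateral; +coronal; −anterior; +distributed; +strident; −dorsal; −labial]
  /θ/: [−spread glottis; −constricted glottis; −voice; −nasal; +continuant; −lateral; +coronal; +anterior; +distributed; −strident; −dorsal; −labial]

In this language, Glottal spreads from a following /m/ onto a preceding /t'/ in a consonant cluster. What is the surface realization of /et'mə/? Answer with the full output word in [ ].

The Glottal node dominates the terminals [constricted glottis], [voice].
After delinking /t'/'s Glottal and linking /m/'s, the affected terminals become [−constricted glottis], [+voice]; [spread glottis], [nasal], [continuant], … (outside Glottal) are retained from /t'/.
Among the inventory, only /d/ has exactly this specification, giving the surface form [edmə].

[edmə]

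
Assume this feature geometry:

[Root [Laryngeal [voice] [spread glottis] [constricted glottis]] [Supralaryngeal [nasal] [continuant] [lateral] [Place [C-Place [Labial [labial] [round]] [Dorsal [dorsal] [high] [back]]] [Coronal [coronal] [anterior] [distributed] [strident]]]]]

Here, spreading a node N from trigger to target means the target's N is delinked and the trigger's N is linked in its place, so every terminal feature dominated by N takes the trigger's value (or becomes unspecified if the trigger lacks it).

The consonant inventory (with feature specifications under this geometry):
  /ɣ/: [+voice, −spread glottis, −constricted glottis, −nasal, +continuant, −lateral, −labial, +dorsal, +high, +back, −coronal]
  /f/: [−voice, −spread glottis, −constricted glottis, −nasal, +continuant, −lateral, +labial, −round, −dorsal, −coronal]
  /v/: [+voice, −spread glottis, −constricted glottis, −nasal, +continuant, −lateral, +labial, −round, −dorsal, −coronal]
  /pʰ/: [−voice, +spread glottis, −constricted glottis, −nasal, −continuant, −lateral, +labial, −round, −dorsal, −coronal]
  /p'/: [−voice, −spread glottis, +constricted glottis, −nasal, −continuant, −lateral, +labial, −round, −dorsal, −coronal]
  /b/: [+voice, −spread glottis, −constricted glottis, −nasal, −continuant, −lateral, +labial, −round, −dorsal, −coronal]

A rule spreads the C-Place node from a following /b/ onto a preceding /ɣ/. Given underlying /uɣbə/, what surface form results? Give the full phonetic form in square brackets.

The C-Place node dominates the terminals [labial], [round], [dorsal], [high], [back].
Spreading C-Place from /b/ onto /ɣ/ replaces those values with /b/'s: [+labial], [−round], [−dorsal]. Features outside C-Place ([voice], [spread glottis], [constricted glottis], …) stay as in /ɣ/.
Among the inventory, only /v/ has exactly this specification, giving the surface form [uvbə].

[uvbə]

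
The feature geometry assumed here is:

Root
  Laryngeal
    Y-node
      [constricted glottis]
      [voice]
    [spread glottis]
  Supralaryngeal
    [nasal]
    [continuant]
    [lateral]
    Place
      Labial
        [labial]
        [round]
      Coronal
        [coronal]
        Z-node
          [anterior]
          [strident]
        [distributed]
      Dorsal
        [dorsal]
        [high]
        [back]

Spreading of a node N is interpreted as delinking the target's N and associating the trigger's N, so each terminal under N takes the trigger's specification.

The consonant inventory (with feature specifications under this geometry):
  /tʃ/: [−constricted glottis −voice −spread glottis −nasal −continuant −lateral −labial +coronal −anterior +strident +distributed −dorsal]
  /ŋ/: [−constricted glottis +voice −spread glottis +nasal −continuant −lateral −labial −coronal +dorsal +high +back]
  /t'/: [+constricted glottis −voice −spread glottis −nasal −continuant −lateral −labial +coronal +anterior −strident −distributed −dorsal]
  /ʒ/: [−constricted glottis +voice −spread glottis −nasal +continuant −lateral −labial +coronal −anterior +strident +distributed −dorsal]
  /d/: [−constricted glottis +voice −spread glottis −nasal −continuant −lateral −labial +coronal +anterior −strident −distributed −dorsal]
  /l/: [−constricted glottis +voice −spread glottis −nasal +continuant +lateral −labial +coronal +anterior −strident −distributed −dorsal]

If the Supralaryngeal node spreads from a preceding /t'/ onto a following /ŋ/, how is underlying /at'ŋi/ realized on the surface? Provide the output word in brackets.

[at'di]

Supralaryngeal immediately or transitively dominates [nasal], [continuant], [lateral], [labial], [round], [coronal], [anterior], [strident], [distributed], [dorsal], [high], [back].
After delinking /ŋ/'s Supralaryngeal and linking /t'/'s, the affected terminals become [−nasal], [−continuant], [−lateral], [−labial], [+coronal], [+anterior], [−strident], [−distributed], [−dorsal]; [constricted glottis], [voice], [spread glottis] (outside Supralaryngeal) are retained from /ŋ/.
The resulting bundle matches /d/ in the inventory; substituting it for /ŋ/ gives [at'di].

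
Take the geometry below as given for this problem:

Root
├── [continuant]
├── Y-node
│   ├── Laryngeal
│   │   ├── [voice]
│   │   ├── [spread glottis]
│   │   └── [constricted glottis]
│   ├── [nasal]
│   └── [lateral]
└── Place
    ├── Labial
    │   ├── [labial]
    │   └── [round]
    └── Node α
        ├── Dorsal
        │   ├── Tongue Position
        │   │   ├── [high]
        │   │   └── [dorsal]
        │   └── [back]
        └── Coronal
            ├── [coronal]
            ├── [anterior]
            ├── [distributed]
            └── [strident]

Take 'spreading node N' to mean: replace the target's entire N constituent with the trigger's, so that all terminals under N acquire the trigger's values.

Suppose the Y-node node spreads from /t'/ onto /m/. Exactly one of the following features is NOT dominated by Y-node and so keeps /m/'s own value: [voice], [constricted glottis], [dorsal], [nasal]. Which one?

Under this geometry, Y-node contains [voice], [spread glottis], [constricted glottis], [nasal], [lateral].
Spreading Y-node replaces [voice], [nasal], [constricted glottis] with the trigger's values, since each sits inside the Y-node constituent.
[dorsal] attaches under Tongue Position, not under Y-node, so /m/ retains its own value for [dorsal].

[dorsal]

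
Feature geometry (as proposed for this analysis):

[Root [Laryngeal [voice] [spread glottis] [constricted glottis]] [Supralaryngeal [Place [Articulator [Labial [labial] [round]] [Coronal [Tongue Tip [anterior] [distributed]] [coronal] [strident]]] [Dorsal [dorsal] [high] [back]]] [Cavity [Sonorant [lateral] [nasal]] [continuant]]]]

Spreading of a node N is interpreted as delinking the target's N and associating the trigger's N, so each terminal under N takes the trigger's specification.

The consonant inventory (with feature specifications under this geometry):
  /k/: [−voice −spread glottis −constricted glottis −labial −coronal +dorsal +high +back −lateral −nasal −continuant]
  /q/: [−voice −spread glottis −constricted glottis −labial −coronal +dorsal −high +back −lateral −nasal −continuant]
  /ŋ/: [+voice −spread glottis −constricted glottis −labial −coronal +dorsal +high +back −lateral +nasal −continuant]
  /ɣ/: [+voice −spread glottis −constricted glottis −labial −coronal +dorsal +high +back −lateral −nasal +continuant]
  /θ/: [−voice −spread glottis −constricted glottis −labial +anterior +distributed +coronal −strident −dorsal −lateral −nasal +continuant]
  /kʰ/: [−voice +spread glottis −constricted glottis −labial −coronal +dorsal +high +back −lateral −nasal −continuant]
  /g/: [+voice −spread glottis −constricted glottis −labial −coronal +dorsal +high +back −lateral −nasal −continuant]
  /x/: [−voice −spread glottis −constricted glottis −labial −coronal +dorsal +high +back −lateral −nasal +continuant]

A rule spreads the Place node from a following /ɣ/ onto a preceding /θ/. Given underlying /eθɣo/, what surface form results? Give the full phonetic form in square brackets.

The Place node dominates the terminals [labial], [round], [anterior], [distributed], [coronal], [strident], [dorsal], [high], [back].
Spreading Place from /ɣ/ onto /θ/ replaces those values with /ɣ/'s: [−labial], [−coronal], [+dorsal], [+high], [+back]. Features outside Place ([voice], [spread glottis], [constricted glottis], …) stay as in /θ/.
This feature bundle is that of [x], so /eθɣo/ surfaces as [exɣo].

[exɣo]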